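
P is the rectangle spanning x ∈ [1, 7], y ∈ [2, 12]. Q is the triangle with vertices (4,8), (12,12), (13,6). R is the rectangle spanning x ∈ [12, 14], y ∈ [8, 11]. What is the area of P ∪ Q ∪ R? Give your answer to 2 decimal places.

87.50

By inclusion–exclusion:
Individual areas: |P| = 60, |Q| = 26, |R| = 6.
|P∩Q| = 3.25.
|P∩R| = 0 (no overlap).
|Q∩R| = 1.25.
|P∩Q∩R| = 0.
|P ∪ Q ∪ R| = 92 − 4.5 + 0 = 87.50.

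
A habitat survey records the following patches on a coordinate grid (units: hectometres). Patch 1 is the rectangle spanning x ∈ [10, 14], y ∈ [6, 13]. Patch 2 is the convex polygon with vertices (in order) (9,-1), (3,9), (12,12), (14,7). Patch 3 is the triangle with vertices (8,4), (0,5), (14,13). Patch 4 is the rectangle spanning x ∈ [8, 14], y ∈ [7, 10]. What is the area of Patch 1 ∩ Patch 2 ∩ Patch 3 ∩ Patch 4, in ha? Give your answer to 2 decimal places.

The intersection is the polygon with vertices (10,7), (10,10), (12,10).
By the shoelace formula its area is 3.00.

3.00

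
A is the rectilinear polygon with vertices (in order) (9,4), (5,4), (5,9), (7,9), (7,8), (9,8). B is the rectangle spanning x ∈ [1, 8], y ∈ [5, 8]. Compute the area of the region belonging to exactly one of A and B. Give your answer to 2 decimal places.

|A| = 18, |B| = 21, |A∩B| = 9.
|A △ B| = |A| + |B| − 2·|A∩B| = 18 + 21 − 18 = 21.00.

21.00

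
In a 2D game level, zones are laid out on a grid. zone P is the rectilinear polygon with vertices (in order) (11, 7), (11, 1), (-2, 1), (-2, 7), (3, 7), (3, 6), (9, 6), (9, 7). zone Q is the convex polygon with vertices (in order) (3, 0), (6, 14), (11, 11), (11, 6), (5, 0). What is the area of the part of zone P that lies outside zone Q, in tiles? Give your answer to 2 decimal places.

|zone P| = 72, |zone P∩zone Q| = 25.75.
|zone P ∖ zone Q| = |zone P| − |zone P∩zone Q| = 72 − 25.75 = 46.25.

46.25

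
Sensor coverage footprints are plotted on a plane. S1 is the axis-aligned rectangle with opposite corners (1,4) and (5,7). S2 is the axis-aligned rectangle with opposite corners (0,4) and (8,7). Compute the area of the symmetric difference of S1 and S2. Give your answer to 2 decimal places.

12.00

|S1∩S2|: x∈[1,5], y∈[4,7] → 4·3 = 12.
|S1 △ S2| = |S1| + |S2| − 2·|S1∩S2| = 12 + 24 − 24 = 12.00.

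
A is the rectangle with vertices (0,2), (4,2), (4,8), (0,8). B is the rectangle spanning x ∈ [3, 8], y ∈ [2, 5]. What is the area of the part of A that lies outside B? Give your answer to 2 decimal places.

21.00

|A∩B|: x∈[3,4], y∈[2,5] → 1·3 = 3.
|A| = 24.
|A ∖ B| = |A| − |A∩B| = 24 − 3 = 21.00.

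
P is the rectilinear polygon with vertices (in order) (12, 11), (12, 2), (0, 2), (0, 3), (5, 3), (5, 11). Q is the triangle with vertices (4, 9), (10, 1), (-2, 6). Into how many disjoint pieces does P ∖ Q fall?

P ∖ Q splits into 2 disjoint pieces (area 50.9583, area 6.4083).

2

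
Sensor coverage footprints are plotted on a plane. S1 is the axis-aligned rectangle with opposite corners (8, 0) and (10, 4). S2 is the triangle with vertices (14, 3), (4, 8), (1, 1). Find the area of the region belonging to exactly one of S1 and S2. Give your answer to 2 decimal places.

43.42

|S1| = 8, |S2| = 42.5, |S1∩S2| = 3.5385.
|S1 △ S2| = |S1| + |S2| − 2·|S1∩S2| = 8 + 42.5 − 7.0769 = 43.42.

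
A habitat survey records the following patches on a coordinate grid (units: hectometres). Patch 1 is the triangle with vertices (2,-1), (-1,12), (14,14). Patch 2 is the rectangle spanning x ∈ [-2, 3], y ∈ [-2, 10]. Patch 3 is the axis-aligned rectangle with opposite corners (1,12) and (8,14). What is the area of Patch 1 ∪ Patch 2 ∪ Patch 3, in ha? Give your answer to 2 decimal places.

145.03

By inclusion–exclusion:
Individual areas: |Patch 1| = 100.5, |Patch 2| = 60, |Patch 3| = 14.
|Patch 1∩Patch 2| = 24.3365.
|Patch 1∩Patch 3| = 5.1333.
|Patch 2∩Patch 3| = 0 (no overlap).
|Patch 1∩Patch 2∩Patch 3| = 0.
|Patch 1 ∪ Patch 2 ∪ Patch 3| = 174.5 − 29.4699 + 0 = 145.03.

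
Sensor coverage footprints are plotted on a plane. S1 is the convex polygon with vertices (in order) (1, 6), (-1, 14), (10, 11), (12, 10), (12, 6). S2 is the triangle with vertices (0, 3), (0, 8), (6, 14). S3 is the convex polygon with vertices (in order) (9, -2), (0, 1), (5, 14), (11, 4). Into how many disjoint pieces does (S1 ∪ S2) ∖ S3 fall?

3

(S1 ∪ S2) ∖ S3 splits into 3 disjoint pieces (area 27.3038, area 0.124, area 19.1696).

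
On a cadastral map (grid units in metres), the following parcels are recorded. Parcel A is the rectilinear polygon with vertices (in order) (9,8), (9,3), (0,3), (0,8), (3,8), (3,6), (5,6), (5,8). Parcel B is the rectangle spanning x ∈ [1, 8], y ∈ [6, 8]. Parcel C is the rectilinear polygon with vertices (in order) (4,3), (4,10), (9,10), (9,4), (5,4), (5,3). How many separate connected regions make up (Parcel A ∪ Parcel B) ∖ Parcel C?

(Parcel A ∪ Parcel B) ∖ Parcel C splits into 2 disjoint pieces (area 4, area 20).

2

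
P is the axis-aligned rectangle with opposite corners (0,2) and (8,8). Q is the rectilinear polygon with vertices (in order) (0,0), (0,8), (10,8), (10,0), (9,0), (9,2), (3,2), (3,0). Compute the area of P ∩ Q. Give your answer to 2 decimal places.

The intersection is the polygon with vertices (8,2), (3,2), (0,2), (0,8), (8,8).
By the shoelace formula its area is 48.00.

48.00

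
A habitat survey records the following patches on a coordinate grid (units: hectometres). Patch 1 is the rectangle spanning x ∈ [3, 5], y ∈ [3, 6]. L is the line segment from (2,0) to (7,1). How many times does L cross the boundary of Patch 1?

0

The segment lies entirely outside Patch 1 and never meets its boundary.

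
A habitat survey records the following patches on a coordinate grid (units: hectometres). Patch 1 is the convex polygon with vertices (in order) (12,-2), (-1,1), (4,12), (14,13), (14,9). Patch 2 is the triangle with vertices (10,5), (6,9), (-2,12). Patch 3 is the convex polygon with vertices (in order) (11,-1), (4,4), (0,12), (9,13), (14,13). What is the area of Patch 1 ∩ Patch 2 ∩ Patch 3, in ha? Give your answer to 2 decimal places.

The intersection is the polygon with vertices (6,9), (10,5), (2.743,9.233), (3.126,10.078).
By the shoelace formula its area is 7.47.

7.47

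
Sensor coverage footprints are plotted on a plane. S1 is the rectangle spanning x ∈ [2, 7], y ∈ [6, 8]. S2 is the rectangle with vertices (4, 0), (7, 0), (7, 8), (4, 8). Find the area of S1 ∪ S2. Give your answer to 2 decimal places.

By inclusion–exclusion:
Individual areas: |S1| = 10, |S2| = 24.
|S1∩S2|: x∈[4,7], y∈[6,8] → 3·2 = 6.
|S1 ∪ S2| = 34 − 6 = 28.00.

28.00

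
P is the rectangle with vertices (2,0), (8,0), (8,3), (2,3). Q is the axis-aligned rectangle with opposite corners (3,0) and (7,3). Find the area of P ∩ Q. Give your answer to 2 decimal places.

|P∩Q|: x∈[3,7], y∈[0,3] → 4·3 = 12.

12.00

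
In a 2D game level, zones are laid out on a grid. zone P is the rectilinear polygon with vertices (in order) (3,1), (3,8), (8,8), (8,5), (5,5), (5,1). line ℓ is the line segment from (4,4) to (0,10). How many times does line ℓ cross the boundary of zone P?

1

The segment meets the boundary at (3,5.5).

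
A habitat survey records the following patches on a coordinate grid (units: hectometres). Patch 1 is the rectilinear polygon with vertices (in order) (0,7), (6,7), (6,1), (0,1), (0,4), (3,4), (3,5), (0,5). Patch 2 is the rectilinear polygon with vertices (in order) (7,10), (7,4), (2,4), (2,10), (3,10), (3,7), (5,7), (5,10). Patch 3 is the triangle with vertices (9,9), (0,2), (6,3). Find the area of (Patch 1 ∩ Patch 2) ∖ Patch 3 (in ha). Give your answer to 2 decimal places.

6.50

|Patch 1 ∩ Patch 2| = 11.
|(Patch 1 ∩ Patch 2) ∩ Patch 3| = 4.5.
|(Patch 1 ∩ Patch 2) ∖ Patch 3| = 11 − 4.5 = 6.50.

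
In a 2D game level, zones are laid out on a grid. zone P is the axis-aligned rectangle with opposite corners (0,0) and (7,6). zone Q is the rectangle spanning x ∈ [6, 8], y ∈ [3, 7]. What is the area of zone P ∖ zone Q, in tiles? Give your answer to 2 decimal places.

|zone P∩zone Q|: x∈[6,7], y∈[3,6] → 1·3 = 3.
|zone P| = 42.
|zone P ∖ zone Q| = |zone P| − |zone P∩zone Q| = 42 − 3 = 39.00.

39.00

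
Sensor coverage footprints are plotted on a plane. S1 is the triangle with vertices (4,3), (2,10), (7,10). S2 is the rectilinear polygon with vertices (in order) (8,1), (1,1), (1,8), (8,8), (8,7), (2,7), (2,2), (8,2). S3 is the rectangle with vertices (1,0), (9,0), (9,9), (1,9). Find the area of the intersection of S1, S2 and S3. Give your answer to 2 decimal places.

The intersection is the polygon with vertices (6.143,8), (5.714,7), (2.857,7), (2.571,8).
By the shoelace formula its area is 3.21.

3.21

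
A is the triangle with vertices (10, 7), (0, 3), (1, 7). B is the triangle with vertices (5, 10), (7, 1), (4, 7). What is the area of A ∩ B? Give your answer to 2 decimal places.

The intersection is the polygon with vertices (5,5), (4,7), (5.667,7), (6.02,5.408).
By the shoelace formula its area is 2.55.

2.55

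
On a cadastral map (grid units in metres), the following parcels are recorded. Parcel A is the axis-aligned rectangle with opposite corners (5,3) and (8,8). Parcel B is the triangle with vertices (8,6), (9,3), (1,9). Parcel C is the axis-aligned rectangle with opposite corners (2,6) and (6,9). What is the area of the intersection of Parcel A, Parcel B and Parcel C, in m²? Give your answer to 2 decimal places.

1.07

The intersection is the polygon with vertices (5,7.286), (6,6.857), (6,6), (5,6).
By the shoelace formula its area is 1.07.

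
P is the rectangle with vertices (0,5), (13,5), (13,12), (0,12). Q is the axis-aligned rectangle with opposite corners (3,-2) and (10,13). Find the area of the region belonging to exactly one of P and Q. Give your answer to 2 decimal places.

98.00

|P∩Q|: x∈[3,10], y∈[5,12] → 7·7 = 49.
|P △ Q| = |P| + |Q| − 2·|P∩Q| = 91 + 105 − 98 = 98.00.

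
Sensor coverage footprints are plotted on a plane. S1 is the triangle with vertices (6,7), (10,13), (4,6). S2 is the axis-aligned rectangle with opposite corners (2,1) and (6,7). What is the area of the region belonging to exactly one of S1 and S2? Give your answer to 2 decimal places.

|S1| = 4, |S2| = 24, |S1∩S2| = 0.5714.
|S1 △ S2| = |S1| + |S2| − 2·|S1∩S2| = 4 + 24 − 1.1429 = 26.86.

26.86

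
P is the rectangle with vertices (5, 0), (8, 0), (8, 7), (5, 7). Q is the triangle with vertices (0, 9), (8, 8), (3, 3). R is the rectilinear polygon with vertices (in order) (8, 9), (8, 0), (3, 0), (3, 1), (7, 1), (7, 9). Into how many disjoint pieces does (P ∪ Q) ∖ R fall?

1

(P ∪ Q) ∖ R is a single connected region.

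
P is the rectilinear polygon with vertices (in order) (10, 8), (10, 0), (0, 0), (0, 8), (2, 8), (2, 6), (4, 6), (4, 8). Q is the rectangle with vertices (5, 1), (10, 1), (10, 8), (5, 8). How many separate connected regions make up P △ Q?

P △ Q is a single connected region.

1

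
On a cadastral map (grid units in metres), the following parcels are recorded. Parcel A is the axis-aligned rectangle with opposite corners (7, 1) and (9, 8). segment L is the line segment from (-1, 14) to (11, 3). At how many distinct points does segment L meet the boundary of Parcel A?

The segment meets the boundary at (9,4.833), (7,6.667).

2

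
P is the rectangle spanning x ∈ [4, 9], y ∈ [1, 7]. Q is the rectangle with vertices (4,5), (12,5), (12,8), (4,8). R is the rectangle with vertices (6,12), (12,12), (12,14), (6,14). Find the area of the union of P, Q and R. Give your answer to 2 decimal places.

By inclusion–exclusion:
Individual areas: |P| = 30, |Q| = 24, |R| = 12.
|P∩Q|: x∈[4,9], y∈[5,7] → 5·2 = 10.
|P∩R| = 0 (no overlap).
|Q∩R| = 0 (no overlap).
|P∩Q∩R| = 0.
|P ∪ Q ∪ R| = 66 − 10 + 0 = 56.00.

56.00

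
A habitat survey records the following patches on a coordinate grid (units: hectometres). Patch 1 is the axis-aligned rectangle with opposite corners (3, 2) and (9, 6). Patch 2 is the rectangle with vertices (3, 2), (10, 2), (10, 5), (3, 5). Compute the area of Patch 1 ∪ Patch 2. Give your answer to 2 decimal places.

27.00

By inclusion–exclusion:
Individual areas: |Patch 1| = 24, |Patch 2| = 21.
|Patch 1∩Patch 2|: x∈[3,9], y∈[2,5] → 6·3 = 18.
|Patch 1 ∪ Patch 2| = 45 − 18 = 27.00.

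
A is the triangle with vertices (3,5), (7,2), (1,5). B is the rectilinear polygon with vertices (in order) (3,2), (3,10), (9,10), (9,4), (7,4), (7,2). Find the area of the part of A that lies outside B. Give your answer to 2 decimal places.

1.00

|A| = 3, |A∩B| = 2.
|A ∖ B| = |A| − |A∩B| = 3 − 2 = 1.00.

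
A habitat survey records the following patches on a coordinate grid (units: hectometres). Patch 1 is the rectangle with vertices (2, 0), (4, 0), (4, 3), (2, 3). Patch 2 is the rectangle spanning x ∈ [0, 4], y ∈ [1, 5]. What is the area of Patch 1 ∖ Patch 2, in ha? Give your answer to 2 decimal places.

|Patch 1∩Patch 2|: x∈[2,4], y∈[1,3] → 2·2 = 4.
|Patch 1| = 6.
|Patch 1 ∖ Patch 2| = |Patch 1| − |Patch 1∩Patch 2| = 6 − 4 = 2.00.

2.00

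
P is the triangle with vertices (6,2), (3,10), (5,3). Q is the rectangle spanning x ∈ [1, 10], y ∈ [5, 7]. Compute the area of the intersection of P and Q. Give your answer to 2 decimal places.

The intersection is the polygon with vertices (4.875,5), (4.429,5), (3.857,7), (4.125,7).
By the shoelace formula its area is 0.71.

0.71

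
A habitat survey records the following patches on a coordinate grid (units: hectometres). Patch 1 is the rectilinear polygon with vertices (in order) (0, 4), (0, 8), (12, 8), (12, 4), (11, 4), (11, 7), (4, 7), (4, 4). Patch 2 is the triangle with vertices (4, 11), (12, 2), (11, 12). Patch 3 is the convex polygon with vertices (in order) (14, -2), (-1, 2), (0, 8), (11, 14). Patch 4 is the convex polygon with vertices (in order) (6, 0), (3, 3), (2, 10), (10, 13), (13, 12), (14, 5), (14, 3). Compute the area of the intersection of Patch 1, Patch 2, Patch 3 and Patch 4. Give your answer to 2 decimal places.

6.29

The intersection is the polygon with vertices (11,4), (11,7), (7.556,7), (6.667,8), (11.4,8), (11.8,4).
By the shoelace formula its area is 6.29.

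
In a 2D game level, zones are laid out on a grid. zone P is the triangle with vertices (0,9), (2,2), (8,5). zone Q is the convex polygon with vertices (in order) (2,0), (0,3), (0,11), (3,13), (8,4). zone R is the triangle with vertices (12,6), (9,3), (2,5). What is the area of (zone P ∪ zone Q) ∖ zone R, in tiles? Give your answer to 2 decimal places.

57.50

|zone P ∪ zone Q| = 63.6672.
|(zone P ∪ zone Q) ∩ zone R| = 6.1685.
|(zone P ∪ zone Q) ∖ zone R| = 63.6672 − 6.1685 = 57.50.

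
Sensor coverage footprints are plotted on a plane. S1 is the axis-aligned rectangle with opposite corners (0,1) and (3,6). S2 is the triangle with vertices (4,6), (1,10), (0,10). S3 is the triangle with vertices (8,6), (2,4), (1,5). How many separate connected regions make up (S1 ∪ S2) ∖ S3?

(S1 ∪ S2) ∖ S3 splits into 2 disjoint pieces (area 13.381, area 2).

2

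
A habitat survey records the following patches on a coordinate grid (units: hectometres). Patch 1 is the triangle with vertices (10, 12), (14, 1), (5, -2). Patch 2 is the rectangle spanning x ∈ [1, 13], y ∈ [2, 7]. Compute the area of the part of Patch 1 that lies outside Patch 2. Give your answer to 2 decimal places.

|Patch 1| = 55.5, |Patch 1∩Patch 2| = 26.4724.
|Patch 1 ∖ Patch 2| = |Patch 1| − |Patch 1∩Patch 2| = 55.5 − 26.4724 = 29.03.

29.03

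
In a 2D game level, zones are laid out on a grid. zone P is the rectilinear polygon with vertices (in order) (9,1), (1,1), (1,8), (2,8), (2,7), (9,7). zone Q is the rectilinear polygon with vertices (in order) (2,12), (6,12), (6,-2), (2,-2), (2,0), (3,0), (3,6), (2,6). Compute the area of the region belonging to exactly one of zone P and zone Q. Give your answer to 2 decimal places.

61.00

|zone P| = 49, |zone Q| = 50, |zone P∩zone Q| = 19.
|zone P △ zone Q| = |zone P| + |zone Q| − 2·|zone P∩zone Q| = 49 + 50 − 38 = 61.00.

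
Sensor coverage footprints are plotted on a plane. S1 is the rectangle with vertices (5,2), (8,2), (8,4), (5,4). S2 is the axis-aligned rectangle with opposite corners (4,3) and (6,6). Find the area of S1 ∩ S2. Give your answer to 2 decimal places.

1.00

|S1∩S2|: x∈[5,6], y∈[3,4] → 1·1 = 1.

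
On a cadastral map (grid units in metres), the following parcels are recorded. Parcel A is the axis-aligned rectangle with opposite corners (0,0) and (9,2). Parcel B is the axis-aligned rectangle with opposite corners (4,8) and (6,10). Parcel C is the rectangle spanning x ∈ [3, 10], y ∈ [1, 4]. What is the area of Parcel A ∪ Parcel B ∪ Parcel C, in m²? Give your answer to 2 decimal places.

By inclusion–exclusion:
Individual areas: |Parcel A| = 18, |Parcel B| = 4, |Parcel C| = 21.
|Parcel A∩Parcel B| = 0 (no overlap).
|Parcel A∩Parcel C|: x∈[3,9], y∈[1,2] → 6·1 = 6.
|Parcel B∩Parcel C| = 0 (no overlap).
|Parcel A∩Parcel B∩Parcel C| = 0.
|Parcel A ∪ Parcel B ∪ Parcel C| = 43 − 6 + 0 = 37.00.

37.00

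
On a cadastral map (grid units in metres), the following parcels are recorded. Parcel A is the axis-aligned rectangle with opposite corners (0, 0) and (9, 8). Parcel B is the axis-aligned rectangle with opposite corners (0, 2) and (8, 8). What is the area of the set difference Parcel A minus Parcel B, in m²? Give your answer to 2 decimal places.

|Parcel A∩Parcel B|: x∈[0,8], y∈[2,8] → 8·6 = 48.
|Parcel A| = 72.
|Parcel A ∖ Parcel B| = |Parcel A| − |Parcel A∩Parcel B| = 72 − 48 = 24.00.

24.00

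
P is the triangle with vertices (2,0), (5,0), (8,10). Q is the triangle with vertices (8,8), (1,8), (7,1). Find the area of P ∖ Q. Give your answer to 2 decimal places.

|P| = 15, |P∩Q| = 6.1556.
|P ∖ Q| = |P| − |P∩Q| = 15 − 6.1556 = 8.84.

8.84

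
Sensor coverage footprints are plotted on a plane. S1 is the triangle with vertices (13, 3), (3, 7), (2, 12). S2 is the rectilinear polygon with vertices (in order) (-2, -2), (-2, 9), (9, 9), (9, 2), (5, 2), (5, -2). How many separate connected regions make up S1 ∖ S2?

S1 ∖ S2 splits into 2 disjoint pieces (area 3.3455, area 4.6).

2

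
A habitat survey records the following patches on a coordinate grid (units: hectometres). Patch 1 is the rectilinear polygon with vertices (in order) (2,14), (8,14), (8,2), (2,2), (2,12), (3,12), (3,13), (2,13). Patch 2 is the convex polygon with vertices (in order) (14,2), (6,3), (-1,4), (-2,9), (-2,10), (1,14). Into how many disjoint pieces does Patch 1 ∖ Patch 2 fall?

2

Patch 1 ∖ Patch 2 splits into 2 disjoint pieces (area 21.766, area 6.8929).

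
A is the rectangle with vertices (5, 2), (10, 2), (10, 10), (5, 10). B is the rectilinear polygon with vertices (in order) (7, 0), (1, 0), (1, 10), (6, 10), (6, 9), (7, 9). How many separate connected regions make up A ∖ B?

A ∖ B is a single connected region.

1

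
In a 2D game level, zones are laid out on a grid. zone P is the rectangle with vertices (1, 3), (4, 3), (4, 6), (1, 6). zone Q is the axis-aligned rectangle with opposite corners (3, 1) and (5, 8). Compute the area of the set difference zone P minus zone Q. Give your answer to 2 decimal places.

6.00

|zone P∩zone Q|: x∈[3,4], y∈[3,6] → 1·3 = 3.
|zone P| = 9.
|zone P ∖ zone Q| = |zone P| − |zone P∩zone Q| = 9 − 3 = 6.00.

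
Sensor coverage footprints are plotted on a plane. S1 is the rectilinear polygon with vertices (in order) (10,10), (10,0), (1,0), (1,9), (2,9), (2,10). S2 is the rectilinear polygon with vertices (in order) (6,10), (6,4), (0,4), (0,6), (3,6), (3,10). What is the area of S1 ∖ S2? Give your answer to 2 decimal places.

67.00

|S1| = 89, |S1∩S2| = 22.
|S1 ∖ S2| = |S1| − |S1∩S2| = 89 − 22 = 67.00.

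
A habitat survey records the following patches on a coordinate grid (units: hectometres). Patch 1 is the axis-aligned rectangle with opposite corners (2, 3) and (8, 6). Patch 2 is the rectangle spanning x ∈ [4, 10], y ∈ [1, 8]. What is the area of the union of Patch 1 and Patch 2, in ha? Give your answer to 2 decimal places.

By inclusion–exclusion:
Individual areas: |Patch 1| = 18, |Patch 2| = 42.
|Patch 1∩Patch 2|: x∈[4,8], y∈[3,6] → 4·3 = 12.
|Patch 1 ∪ Patch 2| = 60 − 12 = 48.00.

48.00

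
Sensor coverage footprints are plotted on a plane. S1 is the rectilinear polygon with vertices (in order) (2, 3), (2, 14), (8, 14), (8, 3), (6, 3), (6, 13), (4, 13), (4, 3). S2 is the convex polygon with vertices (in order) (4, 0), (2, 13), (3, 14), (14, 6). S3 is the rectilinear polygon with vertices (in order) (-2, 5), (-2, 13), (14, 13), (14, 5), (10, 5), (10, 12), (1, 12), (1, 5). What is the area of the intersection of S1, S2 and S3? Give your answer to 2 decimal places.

1.92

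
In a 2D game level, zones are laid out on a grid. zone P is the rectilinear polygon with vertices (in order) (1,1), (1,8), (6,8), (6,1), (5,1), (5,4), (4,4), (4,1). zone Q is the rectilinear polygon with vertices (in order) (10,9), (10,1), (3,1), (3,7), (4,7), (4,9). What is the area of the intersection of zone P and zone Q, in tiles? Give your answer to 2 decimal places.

17.00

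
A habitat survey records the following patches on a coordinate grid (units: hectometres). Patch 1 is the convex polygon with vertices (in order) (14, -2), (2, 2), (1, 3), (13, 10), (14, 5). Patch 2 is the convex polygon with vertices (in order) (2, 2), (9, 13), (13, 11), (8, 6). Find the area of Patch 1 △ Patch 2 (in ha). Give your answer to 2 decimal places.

100.72

|Patch 1| = 83, |Patch 2| = 34, |Patch 1∩Patch 2| = 8.1398.
|Patch 1 △ Patch 2| = |Patch 1| + |Patch 2| − 2·|Patch 1∩Patch 2| = 83 + 34 − 16.2795 = 100.72.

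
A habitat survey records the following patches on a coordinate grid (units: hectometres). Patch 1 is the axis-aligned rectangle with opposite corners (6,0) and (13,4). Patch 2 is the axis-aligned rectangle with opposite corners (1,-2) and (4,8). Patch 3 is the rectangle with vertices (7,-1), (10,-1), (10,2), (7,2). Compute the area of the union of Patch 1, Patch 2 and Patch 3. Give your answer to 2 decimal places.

By inclusion–exclusion:
Individual areas: |Patch 1| = 28, |Patch 2| = 30, |Patch 3| = 9.
|Patch 1∩Patch 2| = 0 (no overlap).
|Patch 1∩Patch 3|: x∈[7,10], y∈[0,2] → 3·2 = 6.
|Patch 2∩Patch 3| = 0 (no overlap).
|Patch 1∩Patch 2∩Patch 3| = 0.
|Patch 1 ∪ Patch 2 ∪ Patch 3| = 67 − 6 + 0 = 61.00.

61.00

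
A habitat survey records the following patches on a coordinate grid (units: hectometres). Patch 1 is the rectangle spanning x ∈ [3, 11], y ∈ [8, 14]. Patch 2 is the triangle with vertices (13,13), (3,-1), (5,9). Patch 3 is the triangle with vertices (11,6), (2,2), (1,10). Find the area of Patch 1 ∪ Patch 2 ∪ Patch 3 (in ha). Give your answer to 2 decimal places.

By inclusion–exclusion:
Individual areas: |Patch 1| = 48, |Patch 2| = 36, |Patch 3| = 38.
|Patch 1∩Patch 2| = 13.3714.
|Patch 1∩Patch 3| = 1.8.
|Patch 2∩Patch 3| = 14.3608.
|Patch 1∩Patch 2∩Patch 3| = 0.2667.
|Patch 1 ∪ Patch 2 ∪ Patch 3| = 122 − 29.5323 + 0.2667 = 92.73.

92.73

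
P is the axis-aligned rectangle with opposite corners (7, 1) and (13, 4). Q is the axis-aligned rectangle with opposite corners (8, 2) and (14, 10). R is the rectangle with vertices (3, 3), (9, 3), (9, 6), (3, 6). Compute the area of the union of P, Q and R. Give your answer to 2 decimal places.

By inclusion–exclusion:
Individual areas: |P| = 18, |Q| = 48, |R| = 18.
|P∩Q|: x∈[8,13], y∈[2,4] → 5·2 = 10.
|P∩R|: x∈[7,9], y∈[3,4] → 2·1 = 2.
|Q∩R|: x∈[8,9], y∈[3,6] → 1·3 = 3.
|P∩Q∩R| = 1.
|P ∪ Q ∪ R| = 84 − 15 + 1 = 70.00.

70.00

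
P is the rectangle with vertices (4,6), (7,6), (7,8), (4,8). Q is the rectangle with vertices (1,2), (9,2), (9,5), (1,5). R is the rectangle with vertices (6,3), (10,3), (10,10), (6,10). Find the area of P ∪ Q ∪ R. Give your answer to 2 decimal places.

50.00

By inclusion–exclusion:
Individual areas: |P| = 6, |Q| = 24, |R| = 28.
|P∩Q| = 0 (no overlap).
|P∩R|: x∈[6,7], y∈[6,8] → 1·2 = 2.
|Q∩R|: x∈[6,9], y∈[3,5] → 3·2 = 6.
|P∩Q∩R| = 0.
|P ∪ Q ∪ R| = 58 − 8 + 0 = 50.00.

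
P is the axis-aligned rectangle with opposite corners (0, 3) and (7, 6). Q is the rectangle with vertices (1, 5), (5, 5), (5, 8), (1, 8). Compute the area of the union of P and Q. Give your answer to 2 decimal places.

By inclusion–exclusion:
Individual areas: |P| = 21, |Q| = 12.
|P∩Q|: x∈[1,5], y∈[5,6] → 4·1 = 4.
|P ∪ Q| = 33 − 4 = 29.00.

29.00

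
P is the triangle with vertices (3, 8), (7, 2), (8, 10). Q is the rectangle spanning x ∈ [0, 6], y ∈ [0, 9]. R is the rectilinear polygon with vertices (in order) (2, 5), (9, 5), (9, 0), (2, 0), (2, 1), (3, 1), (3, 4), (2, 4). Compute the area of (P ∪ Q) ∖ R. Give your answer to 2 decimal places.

44.69

|P ∪ Q| = 64.5.
|(P ∪ Q) ∩ R| = 19.8125.
|(P ∪ Q) ∖ R| = 64.5 − 19.8125 = 44.69.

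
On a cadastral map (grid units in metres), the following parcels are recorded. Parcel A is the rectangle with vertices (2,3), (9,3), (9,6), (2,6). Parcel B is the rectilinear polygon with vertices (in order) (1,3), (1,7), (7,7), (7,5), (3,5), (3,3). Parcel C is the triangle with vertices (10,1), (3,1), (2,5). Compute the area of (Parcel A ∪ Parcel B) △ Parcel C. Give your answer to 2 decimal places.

37.00

|Parcel A ∪ Parcel B| = 30.
|(Parcel A ∪ Parcel B) ∩ Parcel C| = 3.5.
|(Parcel A ∪ Parcel B) △ Parcel C| = 30 + 14 − 7 = 37.00.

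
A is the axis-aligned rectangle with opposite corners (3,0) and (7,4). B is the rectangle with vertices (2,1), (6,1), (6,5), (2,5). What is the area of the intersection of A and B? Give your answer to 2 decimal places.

9.00

|A∩B|: x∈[3,6], y∈[1,4] → 3·3 = 9.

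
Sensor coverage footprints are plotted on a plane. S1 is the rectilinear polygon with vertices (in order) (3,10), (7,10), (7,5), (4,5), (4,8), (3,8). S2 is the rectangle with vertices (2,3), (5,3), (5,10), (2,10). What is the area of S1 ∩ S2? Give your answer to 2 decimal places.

7.00

The intersection is the polygon with vertices (5,10), (5,5), (4,5), (4,8), (3,8), (3,10).
By the shoelace formula its area is 7.00.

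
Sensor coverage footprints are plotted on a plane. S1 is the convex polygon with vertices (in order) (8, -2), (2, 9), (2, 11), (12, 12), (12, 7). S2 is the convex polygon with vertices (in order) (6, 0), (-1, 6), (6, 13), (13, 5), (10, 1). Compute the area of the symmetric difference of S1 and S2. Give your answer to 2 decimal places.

51.46

|S1| = 84, |S2| = 97.5, |S1∩S2| = 65.0222.
|S1 △ S2| = |S1| + |S2| − 2·|S1∩S2| = 84 + 97.5 − 130.0445 = 51.46.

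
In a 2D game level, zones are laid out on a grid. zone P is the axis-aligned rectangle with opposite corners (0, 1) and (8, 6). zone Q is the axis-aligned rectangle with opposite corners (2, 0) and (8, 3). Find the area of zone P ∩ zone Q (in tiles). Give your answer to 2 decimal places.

12.00

|zone P∩zone Q|: x∈[2,8], y∈[1,3] → 6·2 = 12.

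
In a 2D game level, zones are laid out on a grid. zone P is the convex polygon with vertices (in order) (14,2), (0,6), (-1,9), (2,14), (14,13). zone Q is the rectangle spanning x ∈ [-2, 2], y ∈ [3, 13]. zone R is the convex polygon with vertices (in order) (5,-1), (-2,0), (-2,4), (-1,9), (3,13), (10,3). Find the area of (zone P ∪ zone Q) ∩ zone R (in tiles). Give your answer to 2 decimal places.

60.22

The region (zone P ∪ zone Q) ∩ zone R is the polygon with vertices (2,3), (-2,3), (-2,4), (-1,9), (3,13), (9.875,3.179), (2,5.429).
By the shoelace formula its area is 60.22.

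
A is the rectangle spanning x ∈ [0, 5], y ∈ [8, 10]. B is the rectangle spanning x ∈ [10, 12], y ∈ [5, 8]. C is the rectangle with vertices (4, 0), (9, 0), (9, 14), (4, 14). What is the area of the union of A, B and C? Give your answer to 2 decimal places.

By inclusion–exclusion:
Individual areas: |A| = 10, |B| = 6, |C| = 70.
|A∩B| = 0 (no overlap).
|A∩C|: x∈[4,5], y∈[8,10] → 1·2 = 2.
|B∩C| = 0 (no overlap).
|A∩B∩C| = 0.
|A ∪ B ∪ C| = 86 − 2 + 0 = 84.00.

84.00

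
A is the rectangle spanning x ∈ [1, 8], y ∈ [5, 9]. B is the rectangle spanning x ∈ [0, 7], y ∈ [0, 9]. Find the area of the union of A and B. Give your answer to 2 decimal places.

67.00

By inclusion–exclusion:
Individual areas: |A| = 28, |B| = 63.
|A∩B|: x∈[1,7], y∈[5,9] → 6·4 = 24.
|A ∪ B| = 91 − 24 = 67.00.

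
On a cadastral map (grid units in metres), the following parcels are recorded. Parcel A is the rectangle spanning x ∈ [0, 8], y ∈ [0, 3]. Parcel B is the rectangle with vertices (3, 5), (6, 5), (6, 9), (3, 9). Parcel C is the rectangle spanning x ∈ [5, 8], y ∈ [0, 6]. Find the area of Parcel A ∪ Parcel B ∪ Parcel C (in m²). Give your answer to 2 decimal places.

By inclusion–exclusion:
Individual areas: |Parcel A| = 24, |Parcel B| = 12, |Parcel C| = 18.
|Parcel A∩Parcel B| = 0 (no overlap).
|Parcel A∩Parcel C|: x∈[5,8], y∈[0,3] → 3·3 = 9.
|Parcel B∩Parcel C|: x∈[5,6], y∈[5,6] → 1·1 = 1.
|Parcel A∩Parcel B∩Parcel C| = 0.
|Parcel A ∪ Parcel B ∪ Parcel C| = 54 − 10 + 0 = 44.00.

44.00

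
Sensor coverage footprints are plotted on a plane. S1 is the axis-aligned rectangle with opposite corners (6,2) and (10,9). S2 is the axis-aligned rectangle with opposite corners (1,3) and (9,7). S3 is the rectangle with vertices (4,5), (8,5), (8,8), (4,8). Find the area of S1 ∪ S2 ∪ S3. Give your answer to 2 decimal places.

By inclusion–exclusion:
Individual areas: |S1| = 28, |S2| = 32, |S3| = 12.
|S1∩S2|: x∈[6,9], y∈[3,7] → 3·4 = 12.
|S1∩S3|: x∈[6,8], y∈[5,8] → 2·3 = 6.
|S2∩S3|: x∈[4,8], y∈[5,7] → 4·2 = 8.
|S1∩S2∩S3| = 4.
|S1 ∪ S2 ∪ S3| = 72 − 26 + 4 = 50.00.

50.00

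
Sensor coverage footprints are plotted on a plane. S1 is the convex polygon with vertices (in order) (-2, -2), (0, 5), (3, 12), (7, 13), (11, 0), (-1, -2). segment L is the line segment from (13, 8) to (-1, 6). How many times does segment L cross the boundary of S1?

2

The segment meets the boundary at (0.522,6.217), (8.726,7.389).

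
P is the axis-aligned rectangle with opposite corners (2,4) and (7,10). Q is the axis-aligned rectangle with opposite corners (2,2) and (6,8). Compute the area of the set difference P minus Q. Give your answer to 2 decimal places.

|P∩Q|: x∈[2,6], y∈[4,8] → 4·4 = 16.
|P| = 30.
|P ∖ Q| = |P| − |P∩Q| = 30 − 16 = 14.00.

14.00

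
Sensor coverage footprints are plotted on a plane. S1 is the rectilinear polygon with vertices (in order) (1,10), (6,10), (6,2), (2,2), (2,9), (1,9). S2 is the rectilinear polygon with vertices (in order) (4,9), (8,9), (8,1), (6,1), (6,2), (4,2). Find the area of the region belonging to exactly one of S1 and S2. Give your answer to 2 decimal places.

|S1| = 33, |S2| = 30, |S1∩S2| = 14.
|S1 △ S2| = |S1| + |S2| − 2·|S1∩S2| = 33 + 30 − 28 = 35.00.

35.00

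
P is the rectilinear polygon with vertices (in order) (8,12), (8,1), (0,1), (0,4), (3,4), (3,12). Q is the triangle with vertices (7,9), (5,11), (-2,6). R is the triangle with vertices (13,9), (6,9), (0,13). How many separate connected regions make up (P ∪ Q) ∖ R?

(P ∪ Q) ∖ R splits into 2 disjoint pieces (area 56.7619, area 3.4712).

2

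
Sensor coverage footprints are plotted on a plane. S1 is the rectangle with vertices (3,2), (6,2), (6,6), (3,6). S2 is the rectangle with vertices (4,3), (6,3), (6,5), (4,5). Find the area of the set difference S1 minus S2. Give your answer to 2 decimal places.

|S1∩S2|: x∈[4,6], y∈[3,5] → 2·2 = 4.
|S1| = 12.
|S1 ∖ S2| = |S1| − |S1∩S2| = 12 − 4 = 8.00.

8.00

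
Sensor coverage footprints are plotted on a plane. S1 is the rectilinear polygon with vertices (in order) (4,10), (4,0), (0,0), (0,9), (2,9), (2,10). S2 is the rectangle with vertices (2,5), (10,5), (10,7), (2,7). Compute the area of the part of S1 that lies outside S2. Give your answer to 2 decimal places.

34.00

|S1| = 38, |S1∩S2| = 4.
|S1 ∖ S2| = |S1| − |S1∩S2| = 38 − 4 = 34.00.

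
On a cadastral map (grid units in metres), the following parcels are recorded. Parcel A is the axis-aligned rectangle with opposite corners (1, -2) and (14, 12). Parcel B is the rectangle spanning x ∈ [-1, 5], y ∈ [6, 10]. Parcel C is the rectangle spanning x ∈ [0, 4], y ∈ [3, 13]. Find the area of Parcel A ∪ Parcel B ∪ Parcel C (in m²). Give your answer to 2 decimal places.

By inclusion–exclusion:
Individual areas: |Parcel A| = 182, |Parcel B| = 24, |Parcel C| = 40.
|Parcel A∩Parcel B|: x∈[1,5], y∈[6,10] → 4·4 = 16.
|Parcel A∩Parcel C|: x∈[1,4], y∈[3,12] → 3·9 = 27.
|Parcel B∩Parcel C|: x∈[0,4], y∈[6,10] → 4·4 = 16.
|Parcel A∩Parcel B∩Parcel C| = 12.
|Parcel A ∪ Parcel B ∪ Parcel C| = 246 − 59 + 12 = 199.00.

199.00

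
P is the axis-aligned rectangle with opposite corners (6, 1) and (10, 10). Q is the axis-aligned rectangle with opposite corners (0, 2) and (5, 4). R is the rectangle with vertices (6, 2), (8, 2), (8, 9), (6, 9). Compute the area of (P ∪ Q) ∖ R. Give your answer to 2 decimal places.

|P ∪ Q| = 46.
|(P ∪ Q) ∩ R| = 14.
|(P ∪ Q) ∖ R| = 46 − 14 = 32.00.

32.00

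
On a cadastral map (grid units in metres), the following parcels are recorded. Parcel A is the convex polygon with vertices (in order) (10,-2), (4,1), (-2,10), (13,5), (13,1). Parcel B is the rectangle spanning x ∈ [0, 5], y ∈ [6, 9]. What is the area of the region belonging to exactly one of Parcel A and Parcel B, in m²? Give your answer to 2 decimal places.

75.00

|Parcel A| = 84, |Parcel B| = 15, |Parcel A∩Parcel B| = 12.
|Parcel A △ Parcel B| = |Parcel A| + |Parcel B| − 2·|Parcel A∩Parcel B| = 84 + 15 − 24 = 75.00.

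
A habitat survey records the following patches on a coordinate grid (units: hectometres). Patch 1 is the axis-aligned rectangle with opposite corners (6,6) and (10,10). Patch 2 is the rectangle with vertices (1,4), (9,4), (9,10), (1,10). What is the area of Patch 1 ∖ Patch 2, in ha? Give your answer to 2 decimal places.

4.00

|Patch 1∩Patch 2|: x∈[6,9], y∈[6,10] → 3·4 = 12.
|Patch 1| = 16.
|Patch 1 ∖ Patch 2| = |Patch 1| − |Patch 1∩Patch 2| = 16 − 12 = 4.00.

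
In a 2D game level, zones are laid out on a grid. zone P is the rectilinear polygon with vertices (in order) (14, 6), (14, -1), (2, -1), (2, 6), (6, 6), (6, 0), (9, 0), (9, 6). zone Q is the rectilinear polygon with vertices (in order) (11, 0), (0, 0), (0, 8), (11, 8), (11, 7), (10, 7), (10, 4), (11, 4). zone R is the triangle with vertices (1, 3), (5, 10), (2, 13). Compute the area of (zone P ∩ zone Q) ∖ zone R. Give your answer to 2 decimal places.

33.55

|zone P ∩ zone Q| = 34.
|(zone P ∩ zone Q) ∩ zone R| = 0.4464.
|(zone P ∩ zone Q) ∖ zone R| = 34 − 0.4464 = 33.55.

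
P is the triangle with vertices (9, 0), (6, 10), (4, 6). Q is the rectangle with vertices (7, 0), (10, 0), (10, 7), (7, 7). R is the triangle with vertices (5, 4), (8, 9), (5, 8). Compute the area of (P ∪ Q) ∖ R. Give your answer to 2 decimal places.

28.01

|P ∪ Q| = 32.7333.
|(P ∪ Q) ∩ R| = 4.7207.
|(P ∪ Q) ∖ R| = 32.7333 − 4.7207 = 28.01.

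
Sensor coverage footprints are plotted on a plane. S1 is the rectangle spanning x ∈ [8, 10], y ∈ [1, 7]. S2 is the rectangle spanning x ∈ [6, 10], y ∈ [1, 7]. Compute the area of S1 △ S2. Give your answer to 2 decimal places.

12.00

|S1∩S2|: x∈[8,10], y∈[1,7] → 2·6 = 12.
|S1 △ S2| = |S1| + |S2| − 2·|S1∩S2| = 12 + 24 − 24 = 12.00.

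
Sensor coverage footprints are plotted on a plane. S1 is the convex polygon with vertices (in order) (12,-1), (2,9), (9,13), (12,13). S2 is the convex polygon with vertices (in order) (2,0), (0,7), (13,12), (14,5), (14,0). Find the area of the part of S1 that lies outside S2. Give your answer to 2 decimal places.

19.03

|S1| = 76, |S1∩S2| = 56.9701.
|S1 ∖ S2| = |S1| − |S1∩S2| = 76 − 56.9701 = 19.03.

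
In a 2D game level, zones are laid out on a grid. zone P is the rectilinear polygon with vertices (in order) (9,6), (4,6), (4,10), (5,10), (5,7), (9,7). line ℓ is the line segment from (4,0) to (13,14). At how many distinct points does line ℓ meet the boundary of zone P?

2

The segment meets the boundary at (8.5,7), (7.857,6).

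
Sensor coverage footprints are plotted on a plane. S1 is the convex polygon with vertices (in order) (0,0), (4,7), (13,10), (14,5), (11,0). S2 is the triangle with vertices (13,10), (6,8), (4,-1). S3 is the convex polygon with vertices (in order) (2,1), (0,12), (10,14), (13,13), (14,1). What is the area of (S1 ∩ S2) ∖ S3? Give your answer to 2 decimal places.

0.89

|S1 ∩ S2| = 28.022.
|(S1 ∩ S2) ∩ S3| = 27.1281.
|(S1 ∩ S2) ∖ S3| = 28.022 − 27.1281 = 0.89.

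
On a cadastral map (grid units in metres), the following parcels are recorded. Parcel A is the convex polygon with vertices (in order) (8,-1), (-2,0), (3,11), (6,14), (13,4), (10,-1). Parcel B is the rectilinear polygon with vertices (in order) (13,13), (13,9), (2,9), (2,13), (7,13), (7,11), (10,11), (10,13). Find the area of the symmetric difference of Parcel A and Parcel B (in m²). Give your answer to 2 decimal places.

|Parcel A| = 130.5, |Parcel B| = 38, |Parcel A∩Parcel B| = 18.4448.
|Parcel A △ Parcel B| = |Parcel A| + |Parcel B| − 2·|Parcel A∩Parcel B| = 130.5 + 38 − 36.8896 = 131.61.

131.61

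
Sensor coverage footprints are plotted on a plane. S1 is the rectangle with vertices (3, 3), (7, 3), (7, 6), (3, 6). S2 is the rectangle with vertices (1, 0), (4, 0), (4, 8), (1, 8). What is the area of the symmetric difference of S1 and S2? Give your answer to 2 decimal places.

|S1∩S2|: x∈[3,4], y∈[3,6] → 1·3 = 3.
|S1 △ S2| = |S1| + |S2| − 2·|S1∩S2| = 12 + 24 − 6 = 30.00.

30.00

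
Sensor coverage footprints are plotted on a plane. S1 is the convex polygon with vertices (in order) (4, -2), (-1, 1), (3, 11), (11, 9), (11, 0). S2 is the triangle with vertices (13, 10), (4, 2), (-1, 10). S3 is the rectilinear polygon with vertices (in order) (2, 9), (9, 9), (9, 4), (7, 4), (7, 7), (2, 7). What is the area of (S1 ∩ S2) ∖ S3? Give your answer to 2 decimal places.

29.06

|S1 ∩ S2| = 45.9003.
|(S1 ∩ S2) ∩ S3| = 16.8389.
|(S1 ∩ S2) ∖ S3| = 45.9003 − 16.8389 = 29.06.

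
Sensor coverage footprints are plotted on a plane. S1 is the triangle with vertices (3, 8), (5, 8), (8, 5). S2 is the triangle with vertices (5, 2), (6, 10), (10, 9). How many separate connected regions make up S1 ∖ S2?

2

S1 ∖ S2 splits into 2 disjoint pieces (area 1.8605, area 0.06).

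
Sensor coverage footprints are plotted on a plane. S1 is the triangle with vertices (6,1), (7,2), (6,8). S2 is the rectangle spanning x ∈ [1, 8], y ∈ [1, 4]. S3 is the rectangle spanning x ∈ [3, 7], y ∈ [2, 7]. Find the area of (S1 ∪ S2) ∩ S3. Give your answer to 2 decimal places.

The region (S1 ∪ S2) ∩ S3 is the polygon with vertices (6.667,4), (7,4), (7,2), (3,2), (3,4), (6,4), (6,7), (6.167,7).
By the shoelace formula its area is 9.25.

9.25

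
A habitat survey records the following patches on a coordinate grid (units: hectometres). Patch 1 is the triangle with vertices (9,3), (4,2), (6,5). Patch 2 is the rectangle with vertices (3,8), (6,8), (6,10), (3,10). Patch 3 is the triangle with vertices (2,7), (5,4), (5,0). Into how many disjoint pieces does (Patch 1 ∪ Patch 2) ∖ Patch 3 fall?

3

(Patch 1 ∪ Patch 2) ∖ Patch 3 splits into 3 disjoint pieces (area 5.85, area 0.0074, area 6).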